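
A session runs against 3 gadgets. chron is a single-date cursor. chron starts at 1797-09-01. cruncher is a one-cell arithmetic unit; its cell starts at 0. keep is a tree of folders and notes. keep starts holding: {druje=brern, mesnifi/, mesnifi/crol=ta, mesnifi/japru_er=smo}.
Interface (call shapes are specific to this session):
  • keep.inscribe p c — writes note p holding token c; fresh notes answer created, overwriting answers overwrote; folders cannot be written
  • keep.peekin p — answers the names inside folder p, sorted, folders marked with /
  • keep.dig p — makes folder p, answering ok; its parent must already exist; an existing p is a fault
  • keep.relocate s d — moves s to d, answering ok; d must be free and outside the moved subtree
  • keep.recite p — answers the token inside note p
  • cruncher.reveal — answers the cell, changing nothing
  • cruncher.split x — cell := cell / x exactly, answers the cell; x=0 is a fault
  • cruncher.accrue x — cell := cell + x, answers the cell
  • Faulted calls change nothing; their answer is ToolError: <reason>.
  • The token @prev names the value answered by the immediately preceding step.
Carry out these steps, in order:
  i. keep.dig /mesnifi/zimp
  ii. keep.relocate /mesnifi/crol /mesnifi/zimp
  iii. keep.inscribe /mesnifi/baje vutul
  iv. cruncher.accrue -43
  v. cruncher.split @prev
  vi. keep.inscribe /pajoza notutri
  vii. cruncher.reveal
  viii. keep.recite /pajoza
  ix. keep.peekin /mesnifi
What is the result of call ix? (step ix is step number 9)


Answer: [baje, crol, japru_er, zimp/]

Derivation:
>>> keep.dig p='/mesnifi/zimp'
[out] ok
>>> keep.relocate s='/mesnifi/crol' d='/mesnifi/zimp'
[out] ToolError: exists
>>> keep.inscribe p='/mesnifi/baje' c='vutul'
[out] created
>>> cruncher.accrue x='-43'
[out] -43
>>> cruncher.split x='@prev'
[out] 1
>>> keep.inscribe p='/pajoza' c='notutri'
[out] created
>>> cruncher.reveal
[out] 1
>>> keep.recite p='/pajoza'
[out] notutri
>>> keep.peekin p='/mesnifi'
[out] [baje, crol, japru_er, zimp/]


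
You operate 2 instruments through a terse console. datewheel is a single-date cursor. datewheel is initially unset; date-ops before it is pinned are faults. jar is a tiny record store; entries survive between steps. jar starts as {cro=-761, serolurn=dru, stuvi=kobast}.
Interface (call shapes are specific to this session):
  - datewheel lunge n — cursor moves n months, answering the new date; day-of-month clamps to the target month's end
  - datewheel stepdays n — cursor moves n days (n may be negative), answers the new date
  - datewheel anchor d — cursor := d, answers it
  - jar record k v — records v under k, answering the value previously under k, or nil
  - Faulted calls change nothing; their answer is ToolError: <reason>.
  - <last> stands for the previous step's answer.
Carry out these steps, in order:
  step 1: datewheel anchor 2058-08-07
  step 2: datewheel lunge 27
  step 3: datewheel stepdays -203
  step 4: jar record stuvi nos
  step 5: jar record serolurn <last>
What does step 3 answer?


Answer: 2060-04-18

Derivation:
$ datewheel anchor d='2058-08-07'
= 2058-08-07
$ datewheel lunge n='27'
= 2060-11-07
$ datewheel stepdays n='-203'
= 2060-04-18
$ jar record k='stuvi' v='nos'
= kobast
$ jar record k='serolurn' v='<last>'
= dru


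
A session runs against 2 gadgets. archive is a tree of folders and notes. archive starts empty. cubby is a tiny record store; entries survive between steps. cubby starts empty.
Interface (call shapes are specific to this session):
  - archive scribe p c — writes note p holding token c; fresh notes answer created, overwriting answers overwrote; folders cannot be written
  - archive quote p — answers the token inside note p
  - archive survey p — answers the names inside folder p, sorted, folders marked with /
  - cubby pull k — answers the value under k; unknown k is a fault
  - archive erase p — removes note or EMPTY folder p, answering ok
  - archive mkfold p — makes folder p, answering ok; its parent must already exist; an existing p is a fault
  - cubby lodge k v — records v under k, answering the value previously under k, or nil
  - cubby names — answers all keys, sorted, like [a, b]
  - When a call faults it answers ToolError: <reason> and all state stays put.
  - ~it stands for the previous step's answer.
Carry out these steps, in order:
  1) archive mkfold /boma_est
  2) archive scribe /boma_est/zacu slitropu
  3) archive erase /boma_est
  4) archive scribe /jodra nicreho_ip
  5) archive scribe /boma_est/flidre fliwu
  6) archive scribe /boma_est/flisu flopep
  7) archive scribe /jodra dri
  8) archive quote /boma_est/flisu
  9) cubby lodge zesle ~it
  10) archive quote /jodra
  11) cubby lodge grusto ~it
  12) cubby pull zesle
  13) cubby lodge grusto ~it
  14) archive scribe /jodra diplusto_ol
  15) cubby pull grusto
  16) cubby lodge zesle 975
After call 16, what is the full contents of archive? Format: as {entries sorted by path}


Answer: {boma_est/, boma_est/flidre=fliwu, boma_est/flisu=flopep, boma_est/zacu=slitropu, jodra=diplusto_ol}

Derivation:
>>> archive mkfold /boma_est
= ok
>>> archive scribe /boma_est/zacu slitropu
= created
>>> archive erase /boma_est
= ToolError: not empty
>>> archive scribe /jodra nicreho_ip
= created
>>> archive scribe /boma_est/flidre fliwu
= created
>>> archive scribe /boma_est/flisu flopep
= created
>>> archive scribe /jodra dri
= overwrote
>>> archive quote /boma_est/flisu
= flopep
>>> cubby lodge zesle ~it
= nil
>>> archive quote /jodra
= dri
>>> cubby lodge grusto ~it
= nil
>>> cubby pull zesle
= flopep
>>> cubby lodge grusto ~it
= dri
>>> archive scribe /jodra diplusto_ol
= overwrote
>>> cubby pull grusto
= flopep
>>> cubby lodge zesle 975
= flopep


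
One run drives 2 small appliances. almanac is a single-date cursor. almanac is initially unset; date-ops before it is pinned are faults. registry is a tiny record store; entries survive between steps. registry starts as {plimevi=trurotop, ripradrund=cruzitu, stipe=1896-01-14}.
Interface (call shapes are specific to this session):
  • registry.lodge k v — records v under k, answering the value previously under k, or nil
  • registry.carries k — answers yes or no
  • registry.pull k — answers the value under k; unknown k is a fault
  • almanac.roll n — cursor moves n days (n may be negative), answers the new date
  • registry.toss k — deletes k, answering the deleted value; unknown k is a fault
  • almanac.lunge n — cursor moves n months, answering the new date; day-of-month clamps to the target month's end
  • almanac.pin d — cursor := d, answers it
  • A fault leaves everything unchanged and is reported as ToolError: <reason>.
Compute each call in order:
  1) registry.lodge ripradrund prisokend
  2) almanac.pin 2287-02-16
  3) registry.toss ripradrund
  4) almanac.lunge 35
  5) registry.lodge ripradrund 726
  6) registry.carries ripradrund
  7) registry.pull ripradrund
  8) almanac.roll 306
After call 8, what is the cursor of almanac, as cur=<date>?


Answer: cur=2290-11-18

Derivation:
Calling lodge using k: ripradrund, v: prisokend, yielding cruzitu.
I try pin using d: 2287-02-16, yielding 2287-02-16.
I run toss using k: ripradrund: prisokend.
I try lunge using n: 35, giving 2290-01-16.
Next I call lodge using k: ripradrund, v: 726, and see nil.
I call carries using k: ripradrund, giving yes.
Invoking pull using k: ripradrund, yielding 726.
I use roll using n: 306: 2290-11-18.


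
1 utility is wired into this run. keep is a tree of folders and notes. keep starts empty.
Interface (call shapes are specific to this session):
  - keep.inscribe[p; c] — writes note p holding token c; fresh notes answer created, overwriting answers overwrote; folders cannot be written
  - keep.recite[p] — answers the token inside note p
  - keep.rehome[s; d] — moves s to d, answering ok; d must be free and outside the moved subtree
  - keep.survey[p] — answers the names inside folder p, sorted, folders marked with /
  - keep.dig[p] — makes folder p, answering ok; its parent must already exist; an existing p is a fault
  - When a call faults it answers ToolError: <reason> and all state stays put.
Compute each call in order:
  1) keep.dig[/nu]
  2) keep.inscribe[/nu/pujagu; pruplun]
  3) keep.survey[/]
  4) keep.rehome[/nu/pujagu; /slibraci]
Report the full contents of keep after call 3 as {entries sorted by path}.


$ dig p='/nu'
[out] ok
$ inscribe p='/nu/pujagu' c='pruplun'
[out] created
$ survey p='/'
[out] [nu/]
$ rehome s='/nu/pujagu' d='/slibraci'
[out] ok

Answer: {nu/, nu/pujagu=pruplun}


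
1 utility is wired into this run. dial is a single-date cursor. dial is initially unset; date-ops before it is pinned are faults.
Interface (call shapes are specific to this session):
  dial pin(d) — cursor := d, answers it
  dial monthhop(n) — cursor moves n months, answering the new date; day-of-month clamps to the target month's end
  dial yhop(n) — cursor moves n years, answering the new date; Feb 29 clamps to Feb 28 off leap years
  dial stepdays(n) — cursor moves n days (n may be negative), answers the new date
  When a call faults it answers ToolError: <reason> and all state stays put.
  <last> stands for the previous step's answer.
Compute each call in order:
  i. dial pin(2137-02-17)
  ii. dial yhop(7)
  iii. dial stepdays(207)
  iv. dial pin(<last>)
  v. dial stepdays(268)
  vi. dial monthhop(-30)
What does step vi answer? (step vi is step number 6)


Answer: 2142-12-06

Derivation:
-> dial pin(d=2137-02-17)
<- 2137-02-17
-> dial yhop(n=7)
<- 2144-02-17
-> dial stepdays(n=207)
<- 2144-09-11
-> dial pin(d=<last>)
<- 2144-09-11
-> dial stepdays(n=268)
<- 2145-06-06
-> dial monthhop(n=-30)
<- 2142-12-06


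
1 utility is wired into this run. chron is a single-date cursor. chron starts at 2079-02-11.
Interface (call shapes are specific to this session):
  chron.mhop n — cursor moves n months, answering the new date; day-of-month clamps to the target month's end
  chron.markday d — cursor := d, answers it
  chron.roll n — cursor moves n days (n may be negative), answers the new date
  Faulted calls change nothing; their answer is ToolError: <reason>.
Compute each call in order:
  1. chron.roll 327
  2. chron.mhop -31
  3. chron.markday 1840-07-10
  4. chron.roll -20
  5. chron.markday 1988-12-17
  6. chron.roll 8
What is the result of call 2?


;; 1. roll(n=327) ~> 2080-01-04
;; 2. mhop(n=-31) ~> 2077-06-04
;; 3. markday(d=1840-07-10) ~> 1840-07-10
;; 4. roll(n=-20) ~> 1840-06-20
;; 5. markday(d=1988-12-17) ~> 1988-12-17
;; 6. roll(n=8) ~> 1988-12-25

Answer: 2077-06-04


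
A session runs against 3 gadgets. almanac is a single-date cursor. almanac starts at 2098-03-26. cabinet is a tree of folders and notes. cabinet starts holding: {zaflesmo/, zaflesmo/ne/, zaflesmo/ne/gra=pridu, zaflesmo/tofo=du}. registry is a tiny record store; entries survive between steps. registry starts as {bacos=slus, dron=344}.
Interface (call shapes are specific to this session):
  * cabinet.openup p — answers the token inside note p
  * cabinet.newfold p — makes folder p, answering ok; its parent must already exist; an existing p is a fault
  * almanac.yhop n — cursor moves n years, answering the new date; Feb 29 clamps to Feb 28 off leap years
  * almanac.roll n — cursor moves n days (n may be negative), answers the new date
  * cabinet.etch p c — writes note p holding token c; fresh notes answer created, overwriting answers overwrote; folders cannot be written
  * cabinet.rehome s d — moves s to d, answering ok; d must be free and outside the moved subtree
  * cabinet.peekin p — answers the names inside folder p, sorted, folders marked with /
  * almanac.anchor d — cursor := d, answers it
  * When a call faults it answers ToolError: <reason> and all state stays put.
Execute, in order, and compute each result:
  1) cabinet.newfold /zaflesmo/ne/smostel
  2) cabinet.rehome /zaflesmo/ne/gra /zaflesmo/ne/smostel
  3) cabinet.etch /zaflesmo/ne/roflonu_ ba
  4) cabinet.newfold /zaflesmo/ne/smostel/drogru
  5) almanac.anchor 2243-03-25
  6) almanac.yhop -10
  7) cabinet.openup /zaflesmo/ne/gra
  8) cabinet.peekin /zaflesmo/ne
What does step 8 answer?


! newfold(p→/zaflesmo/ne/smostel) ~> ok
! rehome(s→/zaflesmo/ne/gra, d→/zaflesmo/ne/smostel) ~> ToolError: exists
! etch(p→/zaflesmo/ne/roflonu_, c→ba) ~> created
! newfold(p→/zaflesmo/ne/smostel/drogru) ~> ok
! anchor(d→2243-03-25) ~> 2243-03-25
! yhop(n→-10) ~> 2233-03-25
! openup(p→/zaflesmo/ne/gra) ~> pridu
! peekin(p→/zaflesmo/ne) ~> [gra, roflonu_, smostel/]

Answer: [gra, roflonu_, smostel/]


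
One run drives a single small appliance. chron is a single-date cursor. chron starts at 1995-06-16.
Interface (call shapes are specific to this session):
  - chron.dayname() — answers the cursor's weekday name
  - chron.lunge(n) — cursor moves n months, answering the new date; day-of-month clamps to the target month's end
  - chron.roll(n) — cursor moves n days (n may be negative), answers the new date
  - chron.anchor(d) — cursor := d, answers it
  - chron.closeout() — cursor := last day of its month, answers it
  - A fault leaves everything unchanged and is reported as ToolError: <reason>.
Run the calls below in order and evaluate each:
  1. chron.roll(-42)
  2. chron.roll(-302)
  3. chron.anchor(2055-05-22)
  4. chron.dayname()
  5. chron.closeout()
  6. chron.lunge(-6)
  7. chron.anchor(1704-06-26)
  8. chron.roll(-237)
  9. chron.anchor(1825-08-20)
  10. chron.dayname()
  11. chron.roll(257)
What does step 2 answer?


Answer: 1994-07-07

Derivation:
>>> chron.roll -42
= 1995-05-05
>>> chron.roll -302
= 1994-07-07
>>> chron.anchor 2055-05-22
= 2055-05-22
>>> chron.dayname
= Saturday
>>> chron.closeout
= 2055-05-31
>>> chron.lunge -6
= 2054-11-30
>>> chron.anchor 1704-06-26
= 1704-06-26
>>> chron.roll -237
= 1703-11-02
>>> chron.anchor 1825-08-20
= 1825-08-20
>>> chron.dayname
= Saturday
>>> chron.roll 257
= 1826-05-04


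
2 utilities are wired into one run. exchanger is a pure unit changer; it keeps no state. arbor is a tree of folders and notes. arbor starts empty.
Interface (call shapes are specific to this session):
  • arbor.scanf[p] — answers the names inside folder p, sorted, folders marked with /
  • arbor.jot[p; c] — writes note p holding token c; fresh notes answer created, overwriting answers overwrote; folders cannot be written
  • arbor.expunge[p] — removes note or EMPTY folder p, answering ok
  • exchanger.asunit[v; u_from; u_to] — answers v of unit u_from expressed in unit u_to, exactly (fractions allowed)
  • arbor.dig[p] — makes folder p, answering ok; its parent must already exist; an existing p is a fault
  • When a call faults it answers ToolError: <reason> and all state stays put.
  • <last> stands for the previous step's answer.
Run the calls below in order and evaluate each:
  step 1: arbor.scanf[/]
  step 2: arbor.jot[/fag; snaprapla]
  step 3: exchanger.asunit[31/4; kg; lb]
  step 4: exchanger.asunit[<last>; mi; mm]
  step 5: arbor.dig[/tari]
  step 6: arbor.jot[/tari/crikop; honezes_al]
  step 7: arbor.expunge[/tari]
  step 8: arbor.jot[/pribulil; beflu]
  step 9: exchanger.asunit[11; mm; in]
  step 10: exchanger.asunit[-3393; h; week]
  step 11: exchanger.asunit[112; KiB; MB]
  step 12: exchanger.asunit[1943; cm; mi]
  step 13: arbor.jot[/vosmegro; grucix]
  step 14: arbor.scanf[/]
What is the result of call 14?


·→ arbor.scanf(p: /)
·← []
·→ arbor.jot(p: /fag, c: snaprapla)
·← created
·→ exchanger.asunit(v: 31/4, u_from: kg, u_to: lb)
·← 775000000/45359237
·→ exchanger.asunit(v: <last>, u_from: mi, u_to: mm)
·← 113385600000000/4123567
·→ arbor.dig(p: /tari)
·← ok
·→ arbor.jot(p: /tari/crikop, c: honezes_al)
·← created
·→ arbor.expunge(p: /tari)
·← ToolError: not empty
·→ arbor.jot(p: /pribulil, c: beflu)
·← created
·→ exchanger.asunit(v: 11, u_from: mm, u_to: in)
·← 55/127
·→ exchanger.asunit(v: -3393, u_from: h, u_to: week)
·← -1131/56
·→ exchanger.asunit(v: 112, u_from: KiB, u_to: MB)
·← 1792/15625
·→ exchanger.asunit(v: 1943, u_from: cm, u_to: mi)
·← 9715/804672
·→ arbor.jot(p: /vosmegro, c: grucix)
·← created
·→ arbor.scanf(p: /)
·← [fag, pribulil, tari/, vosmegro]

Answer: [fag, pribulil, tari/, vosmegro]


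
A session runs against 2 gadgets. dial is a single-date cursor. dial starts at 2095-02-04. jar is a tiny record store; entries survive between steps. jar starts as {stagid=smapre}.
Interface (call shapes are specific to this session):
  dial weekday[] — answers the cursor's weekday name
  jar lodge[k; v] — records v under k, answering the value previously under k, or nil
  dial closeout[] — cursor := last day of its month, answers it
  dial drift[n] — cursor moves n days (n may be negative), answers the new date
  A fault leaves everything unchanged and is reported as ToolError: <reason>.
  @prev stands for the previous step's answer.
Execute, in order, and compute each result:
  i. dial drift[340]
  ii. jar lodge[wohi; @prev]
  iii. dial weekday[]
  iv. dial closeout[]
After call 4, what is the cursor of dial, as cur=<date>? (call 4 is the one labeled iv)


Answer: cur=2096-01-31

Derivation:
-> dial drift(340)
<- 2096-01-10
-> jar lodge(wohi, @prev)
<- nil
-> dial weekday()
<- Tuesday
-> dial closeout()
<- 2096-01-31


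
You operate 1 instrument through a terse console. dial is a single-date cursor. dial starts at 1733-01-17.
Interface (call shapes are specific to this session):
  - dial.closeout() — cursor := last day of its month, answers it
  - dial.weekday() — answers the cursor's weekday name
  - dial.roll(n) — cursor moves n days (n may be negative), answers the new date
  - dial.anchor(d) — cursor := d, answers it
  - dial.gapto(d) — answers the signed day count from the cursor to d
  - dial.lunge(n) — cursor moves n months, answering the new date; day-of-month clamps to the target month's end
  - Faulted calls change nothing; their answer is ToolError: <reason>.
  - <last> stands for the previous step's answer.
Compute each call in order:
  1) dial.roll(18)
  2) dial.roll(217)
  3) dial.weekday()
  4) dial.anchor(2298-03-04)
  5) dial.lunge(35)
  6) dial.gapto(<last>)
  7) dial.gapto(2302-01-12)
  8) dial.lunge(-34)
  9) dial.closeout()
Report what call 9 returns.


Next I call dial.roll(n→18), and see 1733-02-04.
Next I call dial.roll(n→217), giving 1733-09-09.
I try dial.weekday(), giving Wednesday.
Now I run dial.anchor(d→2298-03-04), and see 2298-03-04.
I call dial.lunge(n→35): 2301-02-04.
Using dial.gapto(d→<last>), and see 0.
I try dial.gapto(d→2302-01-12), — result: 342.
I use dial.lunge(n→-34): 2298-04-04.
Using dial.closeout: 2298-04-30.

Answer: 2298-04-30


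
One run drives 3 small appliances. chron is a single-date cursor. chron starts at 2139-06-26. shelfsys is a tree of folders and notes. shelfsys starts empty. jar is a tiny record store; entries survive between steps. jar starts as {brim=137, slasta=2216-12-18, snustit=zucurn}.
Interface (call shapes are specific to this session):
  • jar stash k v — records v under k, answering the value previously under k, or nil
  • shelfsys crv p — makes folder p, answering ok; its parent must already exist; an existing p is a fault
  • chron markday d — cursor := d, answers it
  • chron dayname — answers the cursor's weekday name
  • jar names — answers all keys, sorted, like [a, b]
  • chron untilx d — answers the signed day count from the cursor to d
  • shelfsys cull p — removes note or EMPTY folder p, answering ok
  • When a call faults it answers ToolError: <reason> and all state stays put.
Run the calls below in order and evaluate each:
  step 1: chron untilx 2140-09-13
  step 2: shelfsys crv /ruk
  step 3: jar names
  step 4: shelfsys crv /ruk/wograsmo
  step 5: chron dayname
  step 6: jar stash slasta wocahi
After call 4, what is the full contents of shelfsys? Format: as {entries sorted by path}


Answer: {ruk/, ruk/wograsmo/}

Derivation:
I run chron untilx with d=2140-09-13, and get 445.
Using shelfsys crv with p=/ruk, which returns ok.
I call jar names(), which returns [brim, slasta, snustit].
I invoke shelfsys crv with p=/ruk/wograsmo, and get ok.
Using chron dayname(), and get Friday.
Calling jar stash with k=slasta, v=wocahi: 2216-12-18.


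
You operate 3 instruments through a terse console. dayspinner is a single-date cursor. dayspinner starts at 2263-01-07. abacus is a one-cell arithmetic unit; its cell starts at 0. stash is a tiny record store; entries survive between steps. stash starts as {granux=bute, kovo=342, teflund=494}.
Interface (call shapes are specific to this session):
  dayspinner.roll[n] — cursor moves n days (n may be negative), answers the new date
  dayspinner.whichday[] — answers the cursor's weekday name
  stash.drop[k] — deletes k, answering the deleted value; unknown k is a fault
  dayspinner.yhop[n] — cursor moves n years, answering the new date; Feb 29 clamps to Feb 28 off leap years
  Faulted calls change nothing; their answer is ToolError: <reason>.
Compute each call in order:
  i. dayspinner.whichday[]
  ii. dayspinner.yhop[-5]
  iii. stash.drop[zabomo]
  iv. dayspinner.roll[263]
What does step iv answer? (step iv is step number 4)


==> dayspinner.whichday()
<== Wednesday
==> dayspinner.yhop(-5)
<== 2258-01-07
==> stash.drop(zabomo)
<== ToolError: no such key zabomo
==> dayspinner.roll(263)
<== 2258-09-27

Answer: 2258-09-27


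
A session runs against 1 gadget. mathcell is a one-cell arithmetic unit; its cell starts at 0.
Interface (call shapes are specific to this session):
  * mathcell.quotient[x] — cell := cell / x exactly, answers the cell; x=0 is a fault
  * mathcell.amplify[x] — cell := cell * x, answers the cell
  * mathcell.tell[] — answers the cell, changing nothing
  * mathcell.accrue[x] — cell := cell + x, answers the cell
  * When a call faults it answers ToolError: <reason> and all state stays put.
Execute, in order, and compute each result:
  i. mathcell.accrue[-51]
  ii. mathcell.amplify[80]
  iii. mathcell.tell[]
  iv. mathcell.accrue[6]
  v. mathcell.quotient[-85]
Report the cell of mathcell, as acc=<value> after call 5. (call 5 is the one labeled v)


>>> mathcell.accrue x→-51
:: -51
>>> mathcell.amplify x→80
:: -4080
>>> mathcell.tell
:: -4080
>>> mathcell.accrue x→6
:: -4074
>>> mathcell.quotient x→-85
:: 4074/85

Answer: acc=4074/85


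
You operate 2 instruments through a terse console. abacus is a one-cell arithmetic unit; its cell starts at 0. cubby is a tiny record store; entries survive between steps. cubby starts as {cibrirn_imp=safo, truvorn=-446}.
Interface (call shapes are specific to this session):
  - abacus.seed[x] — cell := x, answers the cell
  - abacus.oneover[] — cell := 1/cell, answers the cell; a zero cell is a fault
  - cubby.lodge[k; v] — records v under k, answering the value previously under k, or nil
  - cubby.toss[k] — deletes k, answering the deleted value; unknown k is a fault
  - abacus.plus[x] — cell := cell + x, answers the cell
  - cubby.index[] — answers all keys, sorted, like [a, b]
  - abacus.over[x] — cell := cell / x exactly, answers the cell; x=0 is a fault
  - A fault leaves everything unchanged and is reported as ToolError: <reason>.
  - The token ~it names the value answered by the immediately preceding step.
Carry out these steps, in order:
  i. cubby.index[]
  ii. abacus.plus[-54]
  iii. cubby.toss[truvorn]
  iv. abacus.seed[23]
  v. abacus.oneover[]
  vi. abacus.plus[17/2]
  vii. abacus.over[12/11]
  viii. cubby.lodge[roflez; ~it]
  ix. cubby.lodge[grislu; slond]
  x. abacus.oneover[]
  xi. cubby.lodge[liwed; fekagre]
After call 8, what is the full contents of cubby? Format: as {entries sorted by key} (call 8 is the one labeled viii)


Invoking index, and see [cibrirn_imp, truvorn].
Calling plus(-54), and see -54.
Then toss(truvorn), and get -446.
I try seed(23), giving 23.
I call oneover(), — result: 1/23.
I call plus(17/2), giving 393/46.
I use over(12/11), which returns 1441/184.
I run lodge(roflez, ~it), and see nil.
I call lodge(grislu, slond), and observe nil.
Then oneover, — result: 184/1441.
Calling lodge(liwed, fekagre), and see nil.

Answer: {cibrirn_imp=safo, roflez=1441/184}


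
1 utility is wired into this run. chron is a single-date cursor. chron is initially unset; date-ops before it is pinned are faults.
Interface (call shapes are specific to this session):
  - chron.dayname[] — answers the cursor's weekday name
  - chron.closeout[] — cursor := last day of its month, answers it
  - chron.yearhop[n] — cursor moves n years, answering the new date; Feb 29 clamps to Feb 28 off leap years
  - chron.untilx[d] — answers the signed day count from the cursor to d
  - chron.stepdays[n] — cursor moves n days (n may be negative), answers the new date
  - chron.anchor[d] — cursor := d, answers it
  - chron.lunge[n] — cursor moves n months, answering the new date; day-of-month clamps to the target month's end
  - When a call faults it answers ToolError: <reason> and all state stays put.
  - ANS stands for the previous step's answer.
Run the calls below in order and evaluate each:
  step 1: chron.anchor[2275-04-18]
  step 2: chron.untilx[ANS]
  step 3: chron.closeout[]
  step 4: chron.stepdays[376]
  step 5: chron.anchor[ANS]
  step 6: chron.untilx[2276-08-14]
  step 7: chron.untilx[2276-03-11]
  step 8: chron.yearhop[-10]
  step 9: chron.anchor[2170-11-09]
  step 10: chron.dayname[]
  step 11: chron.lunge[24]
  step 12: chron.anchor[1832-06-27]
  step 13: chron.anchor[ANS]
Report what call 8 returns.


[in] chron.anchor 2275-04-18
  2275-04-18
[in] chron.untilx ANS
  0
[in] chron.closeout
  2275-04-30
[in] chron.stepdays 376
  2276-05-10
[in] chron.anchor ANS
  2276-05-10
[in] chron.untilx 2276-08-14
  96
[in] chron.untilx 2276-03-11
  -60
[in] chron.yearhop -10
  2266-05-10
[in] chron.anchor 2170-11-09
  2170-11-09
[in] chron.dayname
  Friday
[in] chron.lunge 24
  2172-11-09
[in] chron.anchor 1832-06-27
  1832-06-27
[in] chron.anchor ANS
  1832-06-27

Answer: 2266-05-10


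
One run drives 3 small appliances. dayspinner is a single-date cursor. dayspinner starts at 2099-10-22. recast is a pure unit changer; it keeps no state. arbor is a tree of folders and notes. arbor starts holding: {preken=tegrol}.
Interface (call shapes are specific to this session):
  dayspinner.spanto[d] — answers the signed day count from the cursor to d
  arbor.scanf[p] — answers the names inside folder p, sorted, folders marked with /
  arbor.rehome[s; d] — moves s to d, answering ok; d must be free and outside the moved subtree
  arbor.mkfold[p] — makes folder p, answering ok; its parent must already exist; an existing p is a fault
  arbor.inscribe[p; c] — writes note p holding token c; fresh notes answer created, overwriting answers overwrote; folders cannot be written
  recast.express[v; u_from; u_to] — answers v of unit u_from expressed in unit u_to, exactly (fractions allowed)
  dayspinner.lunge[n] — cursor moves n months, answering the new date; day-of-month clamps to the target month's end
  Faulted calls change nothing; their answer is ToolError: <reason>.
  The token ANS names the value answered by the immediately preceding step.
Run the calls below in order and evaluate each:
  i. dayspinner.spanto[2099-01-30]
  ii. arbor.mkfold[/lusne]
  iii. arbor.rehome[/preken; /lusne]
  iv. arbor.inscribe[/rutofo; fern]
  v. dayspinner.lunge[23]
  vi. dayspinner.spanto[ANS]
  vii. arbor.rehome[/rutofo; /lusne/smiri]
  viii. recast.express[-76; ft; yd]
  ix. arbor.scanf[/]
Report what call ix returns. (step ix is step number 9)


Answer: [lusne/, preken]

Derivation:
Do: dayspinner.spanto[d→2099-01-30]
See: -265
Do: arbor.mkfold[p→/lusne]
See: ok
Do: arbor.rehome[s→/preken; d→/lusne]
See: ToolError: exists
Do: arbor.inscribe[p→/rutofo; c→fern]
See: created
Do: dayspinner.lunge[n→23]
See: 2101-09-22
Do: dayspinner.spanto[d→ANS]
See: 0
Do: arbor.rehome[s→/rutofo; d→/lusne/smiri]
See: ok
Do: recast.express[v→-76; u_from→ft; u_to→yd]
See: -76/3
Do: arbor.scanf[p→/]
See: [lusne/, preken]


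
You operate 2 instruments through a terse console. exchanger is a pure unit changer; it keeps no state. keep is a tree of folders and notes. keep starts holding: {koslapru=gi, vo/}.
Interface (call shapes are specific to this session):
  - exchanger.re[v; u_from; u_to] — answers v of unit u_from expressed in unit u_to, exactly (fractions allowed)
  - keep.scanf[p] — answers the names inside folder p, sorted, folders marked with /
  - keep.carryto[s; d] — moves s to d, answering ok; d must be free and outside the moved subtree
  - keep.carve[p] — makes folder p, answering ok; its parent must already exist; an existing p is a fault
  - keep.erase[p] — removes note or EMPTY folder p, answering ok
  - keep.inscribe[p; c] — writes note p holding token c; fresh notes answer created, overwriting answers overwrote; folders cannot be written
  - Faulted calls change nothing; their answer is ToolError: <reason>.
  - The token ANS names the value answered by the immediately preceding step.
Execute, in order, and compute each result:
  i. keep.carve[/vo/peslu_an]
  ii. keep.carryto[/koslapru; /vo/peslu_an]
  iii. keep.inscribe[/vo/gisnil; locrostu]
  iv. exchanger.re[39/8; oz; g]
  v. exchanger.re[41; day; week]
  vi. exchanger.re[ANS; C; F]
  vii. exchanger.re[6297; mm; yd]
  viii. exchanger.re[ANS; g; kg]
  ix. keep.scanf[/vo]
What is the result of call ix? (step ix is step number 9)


Answer: [gisnil, peslu_an/]

Derivation:
I invoke keep.carve on p='/vo/peslu_an', and get ok.
I run keep.carryto on s='/koslapru', d='/vo/peslu_an', and observe ToolError: exists.
I use keep.inscribe on p='/vo/gisnil', c='locrostu', yielding created.
Invoking exchanger.re on v='39/8', u_from='oz', u_to='g': 1769010243/12800000.
Using exchanger.re on v='41', u_from='day', u_to='week', which returns 41/7.
Now I run exchanger.re on v='ANS', u_from='C', u_to='F', → 1489/35.
I try exchanger.re on v='6297', u_from='mm', u_to='yd', and get 10495/1524.
I run exchanger.re on v='ANS', u_from='g', u_to='kg', — result: 2099/304800.
Then keep.scanf on p='/vo', — result: [gisnil, peslu_an/].


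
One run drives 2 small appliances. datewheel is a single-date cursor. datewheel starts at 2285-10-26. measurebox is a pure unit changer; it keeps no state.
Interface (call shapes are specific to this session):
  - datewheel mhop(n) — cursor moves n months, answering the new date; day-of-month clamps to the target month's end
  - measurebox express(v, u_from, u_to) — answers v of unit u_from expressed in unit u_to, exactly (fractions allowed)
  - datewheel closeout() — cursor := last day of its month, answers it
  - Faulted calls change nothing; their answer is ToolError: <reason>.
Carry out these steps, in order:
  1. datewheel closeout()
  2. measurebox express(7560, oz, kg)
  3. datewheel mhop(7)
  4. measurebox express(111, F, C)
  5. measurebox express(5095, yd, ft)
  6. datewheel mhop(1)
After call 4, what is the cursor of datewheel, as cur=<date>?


Answer: cur=2286-05-31

Derivation:
[in] datewheel closeout
= 2285-10-31
[in] measurebox express v→7560 u_from→oz u_to→kg
= 8572895793/40000000
[in] datewheel mhop n→7
= 2286-05-31
[in] measurebox express v→111 u_from→F u_to→C
= 395/9
[in] measurebox express v→5095 u_from→yd u_to→ft
= 15285
[in] datewheel mhop n→1
= 2286-06-30


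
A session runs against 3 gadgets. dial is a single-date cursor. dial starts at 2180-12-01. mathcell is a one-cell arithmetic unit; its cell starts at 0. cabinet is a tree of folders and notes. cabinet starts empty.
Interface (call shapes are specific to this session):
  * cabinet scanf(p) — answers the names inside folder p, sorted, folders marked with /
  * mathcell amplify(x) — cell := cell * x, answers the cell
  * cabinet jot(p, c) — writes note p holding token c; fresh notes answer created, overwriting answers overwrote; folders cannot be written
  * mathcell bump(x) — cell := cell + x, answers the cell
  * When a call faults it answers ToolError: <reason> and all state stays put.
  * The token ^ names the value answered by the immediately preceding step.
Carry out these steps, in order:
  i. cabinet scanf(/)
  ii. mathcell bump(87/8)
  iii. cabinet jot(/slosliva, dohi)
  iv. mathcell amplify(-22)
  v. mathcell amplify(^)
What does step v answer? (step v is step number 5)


Answer: 915849/16

Derivation:
>>> cabinet scanf /
[out] []
>>> mathcell bump 87/8
[out] 87/8
>>> cabinet jot /slosliva dohi
[out] created
>>> mathcell amplify -22
[out] -957/4
>>> mathcell amplify ^
[out] 915849/16


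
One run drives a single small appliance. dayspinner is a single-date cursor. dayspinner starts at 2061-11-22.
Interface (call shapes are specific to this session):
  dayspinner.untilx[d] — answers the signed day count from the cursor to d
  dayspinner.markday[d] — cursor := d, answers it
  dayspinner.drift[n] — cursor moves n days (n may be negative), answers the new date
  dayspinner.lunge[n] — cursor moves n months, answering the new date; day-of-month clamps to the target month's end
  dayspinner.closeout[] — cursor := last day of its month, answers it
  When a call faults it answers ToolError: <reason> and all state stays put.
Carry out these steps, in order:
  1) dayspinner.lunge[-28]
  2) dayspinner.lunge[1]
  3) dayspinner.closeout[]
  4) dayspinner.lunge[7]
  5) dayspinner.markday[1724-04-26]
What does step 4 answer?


Answer: 2060-03-31

Derivation:
[in] dayspinner.lunge n: -28
[out] 2059-07-22
[in] dayspinner.lunge n: 1
[out] 2059-08-22
[in] dayspinner.closeout
[out] 2059-08-31
[in] dayspinner.lunge n: 7
[out] 2060-03-31
[in] dayspinner.markday d: 1724-04-26
[out] 1724-04-26


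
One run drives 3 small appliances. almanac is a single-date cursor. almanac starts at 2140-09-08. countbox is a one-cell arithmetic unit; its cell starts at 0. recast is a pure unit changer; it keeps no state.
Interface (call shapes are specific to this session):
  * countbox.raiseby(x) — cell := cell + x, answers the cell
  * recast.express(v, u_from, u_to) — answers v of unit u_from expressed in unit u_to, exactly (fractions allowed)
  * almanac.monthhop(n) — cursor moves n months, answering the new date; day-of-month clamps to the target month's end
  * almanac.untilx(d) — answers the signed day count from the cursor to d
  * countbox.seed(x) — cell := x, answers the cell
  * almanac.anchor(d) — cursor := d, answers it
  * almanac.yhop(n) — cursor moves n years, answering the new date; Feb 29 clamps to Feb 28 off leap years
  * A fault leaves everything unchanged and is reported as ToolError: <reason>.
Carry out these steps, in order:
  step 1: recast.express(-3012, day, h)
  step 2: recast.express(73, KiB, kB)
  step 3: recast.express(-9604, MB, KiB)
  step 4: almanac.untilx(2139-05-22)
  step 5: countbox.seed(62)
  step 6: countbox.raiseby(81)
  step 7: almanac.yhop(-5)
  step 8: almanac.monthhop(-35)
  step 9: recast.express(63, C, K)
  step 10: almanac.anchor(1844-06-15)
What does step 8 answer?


;; 1. express(v=-3012, u_from=day, u_to=h) => -72288
;; 2. express(v=73, u_from=KiB, u_to=kB) => 9344/125
;; 3. express(v=-9604, u_from=MB, u_to=KiB) => -37515625/4
;; 4. untilx(d=2139-05-22) => -475
;; 5. seed(x=62) => 62
;; 6. raiseby(x=81) => 143
;; 7. yhop(n=-5) => 2135-09-08
;; 8. monthhop(n=-35) => 2132-10-08
;; 9. express(v=63, u_from=C, u_to=K) => 6723/20
;; 10. anchor(d=1844-06-15) => 1844-06-15

Answer: 2132-10-08


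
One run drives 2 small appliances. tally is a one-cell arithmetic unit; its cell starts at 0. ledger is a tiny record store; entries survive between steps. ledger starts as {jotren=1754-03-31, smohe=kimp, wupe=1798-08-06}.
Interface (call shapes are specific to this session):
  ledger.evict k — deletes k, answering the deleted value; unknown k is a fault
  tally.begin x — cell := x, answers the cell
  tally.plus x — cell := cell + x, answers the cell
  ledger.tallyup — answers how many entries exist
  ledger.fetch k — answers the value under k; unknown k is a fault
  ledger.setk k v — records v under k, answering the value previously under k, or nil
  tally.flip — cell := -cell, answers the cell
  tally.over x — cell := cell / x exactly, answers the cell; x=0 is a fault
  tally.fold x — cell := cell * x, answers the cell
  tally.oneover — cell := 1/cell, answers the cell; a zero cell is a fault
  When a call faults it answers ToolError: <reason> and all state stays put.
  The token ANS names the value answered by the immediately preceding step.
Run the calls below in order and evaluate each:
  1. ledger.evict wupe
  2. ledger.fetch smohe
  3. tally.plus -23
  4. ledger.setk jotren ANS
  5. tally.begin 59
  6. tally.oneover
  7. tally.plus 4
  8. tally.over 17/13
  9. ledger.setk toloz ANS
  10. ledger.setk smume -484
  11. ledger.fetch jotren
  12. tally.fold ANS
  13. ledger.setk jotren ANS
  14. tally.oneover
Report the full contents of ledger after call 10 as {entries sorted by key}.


% evict wupe
[out] 1798-08-06
% fetch smohe
[out] kimp
% plus -23
[out] -23
% setk jotren ANS
[out] 1754-03-31
% begin 59
[out] 59
% oneover
[out] 1/59
% plus 4
[out] 237/59
% over 17/13
[out] 3081/1003
% setk toloz ANS
[out] nil
% setk smume -484
[out] nil
% fetch jotren
[out] -23
% fold ANS
[out] -70863/1003
% setk jotren ANS
[out] -23
% oneover
[out] -1003/70863

Answer: {jotren=-23, smohe=kimp, smume=-484, toloz=3081/1003}


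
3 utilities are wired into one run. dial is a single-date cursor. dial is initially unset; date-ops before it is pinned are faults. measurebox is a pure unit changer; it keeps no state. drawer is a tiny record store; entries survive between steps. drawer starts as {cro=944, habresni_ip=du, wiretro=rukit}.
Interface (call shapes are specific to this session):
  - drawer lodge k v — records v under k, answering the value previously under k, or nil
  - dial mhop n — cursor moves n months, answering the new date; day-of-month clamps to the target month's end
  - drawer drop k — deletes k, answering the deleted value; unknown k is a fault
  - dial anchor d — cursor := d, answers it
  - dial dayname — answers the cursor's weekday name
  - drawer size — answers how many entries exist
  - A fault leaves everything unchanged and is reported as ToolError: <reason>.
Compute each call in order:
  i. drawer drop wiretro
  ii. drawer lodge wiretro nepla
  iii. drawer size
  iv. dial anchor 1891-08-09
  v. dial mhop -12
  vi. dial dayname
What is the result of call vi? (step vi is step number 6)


==> drawer drop(k='wiretro')
<== rukit
==> drawer lodge(k='wiretro', v='nepla')
<== nil
==> drawer size()
<== 3
==> dial anchor(d='1891-08-09')
<== 1891-08-09
==> dial mhop(n='-12')
<== 1890-08-09
==> dial dayname()
<== Saturday

Answer: Saturday


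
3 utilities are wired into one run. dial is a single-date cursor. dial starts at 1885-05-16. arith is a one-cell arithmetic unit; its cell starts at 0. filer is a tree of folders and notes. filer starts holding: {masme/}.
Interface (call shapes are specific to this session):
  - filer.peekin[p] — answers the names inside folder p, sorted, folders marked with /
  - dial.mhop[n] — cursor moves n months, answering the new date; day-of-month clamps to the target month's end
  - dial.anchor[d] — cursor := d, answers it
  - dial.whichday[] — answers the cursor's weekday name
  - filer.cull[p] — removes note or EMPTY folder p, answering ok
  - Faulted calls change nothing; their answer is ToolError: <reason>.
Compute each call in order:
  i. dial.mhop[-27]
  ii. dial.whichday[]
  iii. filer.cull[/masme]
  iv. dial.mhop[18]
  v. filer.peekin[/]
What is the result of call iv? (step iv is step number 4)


Answer: 1884-08-16

Derivation:
Then dial.mhop on n: -27, and see 1883-02-16.
I try dial.whichday(), which returns Friday.
Invoking filer.cull on p: /masme, → ok.
I use dial.mhop on n: 18, and observe 1884-08-16.
Using filer.peekin on p: /, → [].


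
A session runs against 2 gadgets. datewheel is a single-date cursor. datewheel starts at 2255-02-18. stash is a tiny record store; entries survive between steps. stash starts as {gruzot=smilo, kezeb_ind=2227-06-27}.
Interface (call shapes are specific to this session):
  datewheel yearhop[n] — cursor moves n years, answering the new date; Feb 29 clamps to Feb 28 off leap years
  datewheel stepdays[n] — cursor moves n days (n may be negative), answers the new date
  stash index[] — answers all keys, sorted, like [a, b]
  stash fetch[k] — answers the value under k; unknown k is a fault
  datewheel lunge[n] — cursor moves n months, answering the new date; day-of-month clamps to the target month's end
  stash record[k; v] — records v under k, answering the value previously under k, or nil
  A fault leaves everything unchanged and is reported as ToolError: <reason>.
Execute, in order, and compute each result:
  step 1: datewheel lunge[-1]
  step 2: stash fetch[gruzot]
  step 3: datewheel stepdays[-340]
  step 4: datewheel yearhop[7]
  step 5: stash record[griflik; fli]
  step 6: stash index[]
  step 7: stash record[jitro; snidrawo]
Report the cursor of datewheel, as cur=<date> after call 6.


Answer: cur=2261-02-12

Derivation:
>>> datewheel lunge n=-1
= 2255-01-18
>>> stash fetch k=gruzot
= smilo
>>> datewheel stepdays n=-340
= 2254-02-12
>>> datewheel yearhop n=7
= 2261-02-12
>>> stash record k=griflik v=fli
= nil
>>> stash index
= [griflik, gruzot, kezeb_ind]
>>> stash record k=jitro v=snidrawo
= nil
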